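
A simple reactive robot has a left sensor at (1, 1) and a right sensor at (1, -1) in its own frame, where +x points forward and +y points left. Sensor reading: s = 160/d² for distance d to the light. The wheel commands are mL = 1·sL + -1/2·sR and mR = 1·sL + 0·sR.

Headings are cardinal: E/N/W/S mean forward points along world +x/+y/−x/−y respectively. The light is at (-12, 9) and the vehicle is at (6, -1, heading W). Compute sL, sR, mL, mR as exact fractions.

left sensor world pos  = (5, -2); dL² = 410
right sensor world pos = (5, 0); dR² = 370
sL = 160/410 = 16/41
sR = 160/370 = 16/37
mL = 1·sL + -1/2·sR = 264/1517
mR = 1·sL + 0·sR = 16/41

16/41 16/37 264/1517 16/41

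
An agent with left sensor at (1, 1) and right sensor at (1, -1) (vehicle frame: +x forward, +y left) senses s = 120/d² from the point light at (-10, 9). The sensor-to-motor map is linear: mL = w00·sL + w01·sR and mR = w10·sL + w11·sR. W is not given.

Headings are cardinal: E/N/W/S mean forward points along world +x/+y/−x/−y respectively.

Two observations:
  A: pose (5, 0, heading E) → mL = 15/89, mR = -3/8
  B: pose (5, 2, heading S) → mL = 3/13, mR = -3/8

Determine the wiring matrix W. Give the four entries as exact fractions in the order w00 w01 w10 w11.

0 1/2 -1 0

obs A: pose=(5,0,E) → sL=3/8, sR=30/89, mL=15/89, mR=-3/8
obs B: pose=(5,2,S) → sL=3/8, sR=6/13, mL=3/13, mR=-3/8
sensor matrix S = [[3/8, 30/89], [3/8, 6/13]]; det S = 54/1157
solve [mL_A; mL_B] = S·[w00; w01] and [mR_A; mR_B] = S·[w10; w11]:
  w00 = 0, w01 = 1/2, w10 = -1, w11 = 0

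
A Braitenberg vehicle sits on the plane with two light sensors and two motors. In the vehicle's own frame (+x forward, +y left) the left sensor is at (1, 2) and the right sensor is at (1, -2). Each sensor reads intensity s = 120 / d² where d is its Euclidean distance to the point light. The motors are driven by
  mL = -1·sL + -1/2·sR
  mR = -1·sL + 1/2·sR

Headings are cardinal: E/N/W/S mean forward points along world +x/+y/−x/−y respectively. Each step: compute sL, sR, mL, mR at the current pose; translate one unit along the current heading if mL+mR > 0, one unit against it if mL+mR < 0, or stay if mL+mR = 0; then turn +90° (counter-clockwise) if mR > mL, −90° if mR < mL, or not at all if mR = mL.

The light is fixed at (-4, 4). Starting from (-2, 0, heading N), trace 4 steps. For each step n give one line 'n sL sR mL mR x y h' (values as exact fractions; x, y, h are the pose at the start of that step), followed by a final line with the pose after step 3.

n=0: pose=(-2,0,N); sL=40/3, sR=24/5; mL=-236/15, mR=-164/15; mL+mR=-80/3 → advance -1; mR−mL=24/5 → turn +1·90°
n=1: pose=(-2,-1,W); sL=12/5, sR=12; mL=-42/5, mR=18/5; mL+mR=-24/5 → advance -1; mR−mL=12 → turn +1·90°
n=2: pose=(-1,-1,S); sL=120/61, sR=120/37; mL=-8100/2257, mR=-780/2257; mL+mR=-240/61 → advance -1; mR−mL=120/37 → turn +1·90°
n=3: pose=(-1,0,E); sL=6, sR=30/13; mL=-93/13, mR=-63/13; mL+mR=-12 → advance -1; mR−mL=30/13 → turn +1·90°

0 40/3 24/5 -236/15 -164/15 -2 0 N
1 12/5 12 -42/5 18/5 -2 -1 W
2 120/61 120/37 -8100/2257 -780/2257 -1 -1 S
3 6 30/13 -93/13 -63/13 -1 0 E
final -2 0 N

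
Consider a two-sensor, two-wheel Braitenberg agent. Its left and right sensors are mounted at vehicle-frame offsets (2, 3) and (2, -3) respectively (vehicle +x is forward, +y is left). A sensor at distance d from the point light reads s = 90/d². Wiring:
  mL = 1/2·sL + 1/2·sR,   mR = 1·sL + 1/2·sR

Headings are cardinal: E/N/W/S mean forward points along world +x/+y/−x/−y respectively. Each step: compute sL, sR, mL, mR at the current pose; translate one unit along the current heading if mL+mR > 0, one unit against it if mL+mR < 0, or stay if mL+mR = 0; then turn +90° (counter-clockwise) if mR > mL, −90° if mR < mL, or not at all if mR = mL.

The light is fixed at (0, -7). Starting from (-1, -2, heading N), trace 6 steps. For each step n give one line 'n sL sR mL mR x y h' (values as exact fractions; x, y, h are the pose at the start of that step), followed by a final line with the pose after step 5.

0 18/13 90/53 1062/689 1539/689 -1 -2 N
1 5 1 3 11/2 -1 -1 W
2 90/17 90/41 2610/697 4455/697 -2 -1 S
3 45/32 45/2 765/64 405/32 -2 -2 E
4 18/13 90/53 1062/689 1539/689 -1 -2 N
5 5 1 3 11/2 -1 -1 W
final -2 -1 S

n=0: pose=(-1,-2,N); sL=18/13, sR=90/53; mL=1062/689, mR=1539/689; mL+mR=2601/689 → advance +1; mR−mL=9/13 → turn +1·90°
n=1: pose=(-1,-1,W); sL=5, sR=1; mL=3, mR=11/2; mL+mR=17/2 → advance +1; mR−mL=5/2 → turn +1·90°
n=2: pose=(-2,-1,S); sL=90/17, sR=90/41; mL=2610/697, mR=4455/697; mL+mR=7065/697 → advance +1; mR−mL=45/17 → turn +1·90°
n=3: pose=(-2,-2,E); sL=45/32, sR=45/2; mL=765/64, mR=405/32; mL+mR=1575/64 → advance +1; mR−mL=45/64 → turn +1·90°
n=4: pose=(-1,-2,N); sL=18/13, sR=90/53; mL=1062/689, mR=1539/689; mL+mR=2601/689 → advance +1; mR−mL=9/13 → turn +1·90°
n=5: pose=(-1,-1,W); sL=5, sR=1; mL=3, mR=11/2; mL+mR=17/2 → advance +1; mR−mL=5/2 → turn +1·90°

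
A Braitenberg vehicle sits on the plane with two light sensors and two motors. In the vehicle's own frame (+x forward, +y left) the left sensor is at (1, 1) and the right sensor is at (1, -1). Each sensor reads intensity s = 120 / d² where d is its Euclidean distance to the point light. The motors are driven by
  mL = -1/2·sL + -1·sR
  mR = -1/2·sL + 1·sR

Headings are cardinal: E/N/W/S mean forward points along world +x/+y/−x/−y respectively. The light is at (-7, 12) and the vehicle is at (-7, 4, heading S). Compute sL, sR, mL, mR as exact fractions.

left sensor world pos  = (-6, 3); dL² = 82
right sensor world pos = (-8, 3); dR² = 82
sL = 120/82 = 60/41
sR = 120/82 = 60/41
mL = -1/2·sL + -1·sR = -90/41
mR = -1/2·sL + 1·sR = 30/41

60/41 60/41 -90/41 30/41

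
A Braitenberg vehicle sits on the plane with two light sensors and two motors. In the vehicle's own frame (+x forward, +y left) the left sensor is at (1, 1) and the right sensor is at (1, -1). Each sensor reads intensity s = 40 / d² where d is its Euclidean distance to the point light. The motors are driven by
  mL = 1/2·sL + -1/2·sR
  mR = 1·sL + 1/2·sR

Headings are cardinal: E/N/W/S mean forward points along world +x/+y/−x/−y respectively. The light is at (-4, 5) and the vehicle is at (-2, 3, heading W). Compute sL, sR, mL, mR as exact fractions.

4 20 -8 14

left sensor world pos  = (-3, 2); dL² = 10
right sensor world pos = (-3, 4); dR² = 2
sL = 40/10 = 4
sR = 40/2 = 20
mL = 1/2·sL + -1/2·sR = -8
mR = 1·sL + 1/2·sR = 14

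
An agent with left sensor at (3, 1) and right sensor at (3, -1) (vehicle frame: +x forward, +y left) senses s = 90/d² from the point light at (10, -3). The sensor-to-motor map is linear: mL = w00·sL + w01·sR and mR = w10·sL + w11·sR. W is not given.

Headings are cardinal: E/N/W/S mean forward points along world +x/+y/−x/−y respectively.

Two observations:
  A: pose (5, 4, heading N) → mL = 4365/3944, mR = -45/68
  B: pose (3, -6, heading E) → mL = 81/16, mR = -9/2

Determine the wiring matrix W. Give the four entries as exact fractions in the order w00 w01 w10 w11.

1/2 1 -1 0

obs A: pose=(5,4,N) → sL=45/68, sR=45/58, mL=4365/3944, mR=-45/68
obs B: pose=(3,-6,E) → sL=9/2, sR=45/16, mL=81/16, mR=-9/2
sensor matrix S = [[45/68, 45/58], [9/2, 45/16]]; det S = -51435/31552
solve [mL_A; mL_B] = S·[w00; w01] and [mR_A; mR_B] = S·[w10; w11]:
  w00 = 1/2, w01 = 1, w10 = -1, w11 = 0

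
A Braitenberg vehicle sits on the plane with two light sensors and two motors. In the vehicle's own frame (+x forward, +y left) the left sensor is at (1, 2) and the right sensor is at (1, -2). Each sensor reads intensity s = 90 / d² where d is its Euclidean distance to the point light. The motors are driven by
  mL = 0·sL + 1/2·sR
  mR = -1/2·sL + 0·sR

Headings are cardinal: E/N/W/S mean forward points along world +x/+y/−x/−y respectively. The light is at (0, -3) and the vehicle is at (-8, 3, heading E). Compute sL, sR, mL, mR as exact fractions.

90/113 18/13 9/13 -45/113

left sensor world pos  = (-7, 5); dL² = 113
right sensor world pos = (-7, 1); dR² = 65
sL = 90/113 = 90/113
sR = 90/65 = 18/13
mL = 0·sL + 1/2·sR = 9/13
mR = -1/2·sL + 0·sR = -45/113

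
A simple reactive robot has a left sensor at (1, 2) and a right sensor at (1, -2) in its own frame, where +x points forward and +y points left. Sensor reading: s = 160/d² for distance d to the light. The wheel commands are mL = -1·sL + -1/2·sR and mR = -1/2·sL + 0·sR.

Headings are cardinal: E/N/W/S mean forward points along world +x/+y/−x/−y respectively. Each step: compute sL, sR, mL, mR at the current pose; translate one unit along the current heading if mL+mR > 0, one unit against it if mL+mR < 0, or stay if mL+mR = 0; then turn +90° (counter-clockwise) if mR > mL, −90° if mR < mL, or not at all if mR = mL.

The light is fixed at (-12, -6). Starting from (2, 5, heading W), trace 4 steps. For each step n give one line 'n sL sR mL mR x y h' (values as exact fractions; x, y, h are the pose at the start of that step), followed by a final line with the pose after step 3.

0 16/25 80/169 -3704/4225 -8/25 2 5 W
1 160/389 160/269 -74160/104641 -80/389 3 5 S
2 40/113 40/89 -5820/10057 -20/113 3 6 E
3 160/313 32/85 -18608/26605 -80/313 2 6 N
final 2 5 W

n=0: pose=(2,5,W); sL=16/25, sR=80/169; mL=-3704/4225, mR=-8/25; mL+mR=-5056/4225 → advance -1; mR−mL=2352/4225 → turn +1·90°
n=1: pose=(3,5,S); sL=160/389, sR=160/269; mL=-74160/104641, mR=-80/389; mL+mR=-95680/104641 → advance -1; mR−mL=52640/104641 → turn +1·90°
n=2: pose=(3,6,E); sL=40/113, sR=40/89; mL=-5820/10057, mR=-20/113; mL+mR=-7600/10057 → advance -1; mR−mL=4040/10057 → turn +1·90°
n=3: pose=(2,6,N); sL=160/313, sR=32/85; mL=-18608/26605, mR=-80/313; mL+mR=-25408/26605 → advance -1; mR−mL=11808/26605 → turn +1·90°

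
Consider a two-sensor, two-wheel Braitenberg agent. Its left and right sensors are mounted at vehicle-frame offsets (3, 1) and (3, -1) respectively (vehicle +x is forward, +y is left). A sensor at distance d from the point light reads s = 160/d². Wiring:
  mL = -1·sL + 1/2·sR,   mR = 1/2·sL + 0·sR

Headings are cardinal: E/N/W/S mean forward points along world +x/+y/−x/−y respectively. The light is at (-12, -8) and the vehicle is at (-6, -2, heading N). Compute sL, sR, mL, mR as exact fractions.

80/53 16/13 -616/689 40/53

left sensor world pos  = (-7, 1); dL² = 106
right sensor world pos = (-5, 1); dR² = 130
sL = 160/106 = 80/53
sR = 160/130 = 16/13
mL = -1·sL + 1/2·sR = -616/689
mR = 1/2·sL + 0·sR = 40/53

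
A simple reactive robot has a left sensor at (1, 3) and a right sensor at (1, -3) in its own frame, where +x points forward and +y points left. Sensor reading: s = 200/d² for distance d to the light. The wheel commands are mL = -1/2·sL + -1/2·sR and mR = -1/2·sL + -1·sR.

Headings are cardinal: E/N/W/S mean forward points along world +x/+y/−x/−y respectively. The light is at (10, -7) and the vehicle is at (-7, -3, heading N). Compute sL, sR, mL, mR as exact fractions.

left sensor world pos  = (-10, -2); dL² = 425
right sensor world pos = (-4, -2); dR² = 221
sL = 200/425 = 8/17
sR = 200/221 = 200/221
mL = -1/2·sL + -1/2·sR = -152/221
mR = -1/2·sL + -1·sR = -252/221

8/17 200/221 -152/221 -252/221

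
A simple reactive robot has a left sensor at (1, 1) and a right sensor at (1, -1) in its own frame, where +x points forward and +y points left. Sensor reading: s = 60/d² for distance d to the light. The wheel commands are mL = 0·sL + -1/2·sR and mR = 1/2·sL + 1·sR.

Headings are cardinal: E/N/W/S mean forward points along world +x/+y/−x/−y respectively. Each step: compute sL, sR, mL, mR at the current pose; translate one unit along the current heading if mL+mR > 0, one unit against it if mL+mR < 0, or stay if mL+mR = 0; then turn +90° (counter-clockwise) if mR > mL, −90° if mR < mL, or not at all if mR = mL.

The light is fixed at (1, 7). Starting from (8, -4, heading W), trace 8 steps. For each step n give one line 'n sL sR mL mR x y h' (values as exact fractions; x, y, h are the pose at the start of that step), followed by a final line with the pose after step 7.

n=0: pose=(8,-4,W); sL=1/3, sR=15/34; mL=-15/68, mR=31/51; mL+mR=79/204 → advance +1; mR−mL=169/204 → turn +1·90°
n=1: pose=(7,-4,S); sL=60/193, sR=60/169; mL=-30/169, mR=16650/32617; mL+mR=10860/32617 → advance +1; mR−mL=22440/32617 → turn +1·90°
n=2: pose=(7,-5,E); sL=6/17, sR=30/109; mL=-15/109, mR=837/1853; mL+mR=582/1853 → advance +1; mR−mL=1092/1853 → turn +1·90°
n=3: pose=(8,-5,N); sL=60/157, sR=12/37; mL=-6/37, mR=2994/5809; mL+mR=2052/5809 → advance +1; mR−mL=3936/5809 → turn +1·90°
n=4: pose=(8,-4,W); sL=1/3, sR=15/34; mL=-15/68, mR=31/51; mL+mR=79/204 → advance +1; mR−mL=169/204 → turn +1·90°
n=5: pose=(7,-4,S); sL=60/193, sR=60/169; mL=-30/169, mR=16650/32617; mL+mR=10860/32617 → advance +1; mR−mL=22440/32617 → turn +1·90°
n=6: pose=(7,-5,E); sL=6/17, sR=30/109; mL=-15/109, mR=837/1853; mL+mR=582/1853 → advance +1; mR−mL=1092/1853 → turn +1·90°
n=7: pose=(8,-5,N); sL=60/157, sR=12/37; mL=-6/37, mR=2994/5809; mL+mR=2052/5809 → advance +1; mR−mL=3936/5809 → turn +1·90°

0 1/3 15/34 -15/68 31/51 8 -4 W
1 60/193 60/169 -30/169 16650/32617 7 -4 S
2 6/17 30/109 -15/109 837/1853 7 -5 E
3 60/157 12/37 -6/37 2994/5809 8 -5 N
4 1/3 15/34 -15/68 31/51 8 -4 W
5 60/193 60/169 -30/169 16650/32617 7 -4 S
6 6/17 30/109 -15/109 837/1853 7 -5 E
7 60/157 12/37 -6/37 2994/5809 8 -5 N
final 8 -4 W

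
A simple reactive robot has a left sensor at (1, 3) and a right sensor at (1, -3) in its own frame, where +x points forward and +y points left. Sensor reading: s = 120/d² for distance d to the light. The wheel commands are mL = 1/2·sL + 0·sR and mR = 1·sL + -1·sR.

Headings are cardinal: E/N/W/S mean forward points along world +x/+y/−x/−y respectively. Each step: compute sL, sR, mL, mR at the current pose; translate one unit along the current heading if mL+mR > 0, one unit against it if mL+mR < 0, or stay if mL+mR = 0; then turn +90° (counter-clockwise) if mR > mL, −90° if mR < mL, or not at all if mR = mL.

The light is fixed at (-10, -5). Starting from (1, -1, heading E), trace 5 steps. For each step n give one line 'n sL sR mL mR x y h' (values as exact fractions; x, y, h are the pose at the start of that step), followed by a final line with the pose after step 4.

n=0: pose=(1,-1,E); sL=120/193, sR=24/29; mL=60/193, mR=-1152/5597; mL+mR=588/5597 → advance +1; mR−mL=-2892/5597 → turn -1·90°
n=1: pose=(2,-1,S); sL=20/39, sR=4/3; mL=10/39, mR=-32/39; mL+mR=-22/39 → advance -1; mR−mL=-14/13 → turn -1·90°
n=2: pose=(2,0,W); sL=24/25, sR=24/37; mL=12/25, mR=288/925; mL+mR=732/925 → advance +1; mR−mL=-156/925 → turn -1·90°
n=3: pose=(1,0,N); sL=6/5, sR=15/29; mL=3/5, mR=99/145; mL+mR=186/145 → advance +1; mR−mL=12/145 → turn +1·90°
n=4: pose=(1,1,W); sL=120/109, sR=120/181; mL=60/109, mR=8640/19729; mL+mR=19500/19729 → advance +1; mR−mL=-2220/19729 → turn -1·90°

0 120/193 24/29 60/193 -1152/5597 1 -1 E
1 20/39 4/3 10/39 -32/39 2 -1 S
2 24/25 24/37 12/25 288/925 2 0 W
3 6/5 15/29 3/5 99/145 1 0 N
4 120/109 120/181 60/109 8640/19729 1 1 W
final 0 1 N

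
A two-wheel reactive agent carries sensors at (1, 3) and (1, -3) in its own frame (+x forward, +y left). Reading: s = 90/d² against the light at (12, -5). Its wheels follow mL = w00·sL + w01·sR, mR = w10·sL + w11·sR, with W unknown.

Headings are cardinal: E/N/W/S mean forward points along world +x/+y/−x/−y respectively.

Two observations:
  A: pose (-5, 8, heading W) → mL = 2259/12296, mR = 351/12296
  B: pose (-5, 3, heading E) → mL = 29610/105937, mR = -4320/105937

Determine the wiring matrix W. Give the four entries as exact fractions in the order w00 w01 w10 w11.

1/2 1/2 1/2 -1/2

obs A: pose=(-5,8,W) → sL=45/212, sR=9/58, mL=2259/12296, mR=351/12296
obs B: pose=(-5,3,E) → sL=90/377, sR=90/281, mL=29610/105937, mR=-4320/105937
sensor matrix S = [[45/212, 9/58], [90/377, 90/281]]; det S = 10075995/325650338
solve [mL_A; mL_B] = S·[w00; w01] and [mR_A; mR_B] = S·[w10; w11]:
  w00 = 1/2, w01 = 1/2, w10 = 1/2, w11 = -1/2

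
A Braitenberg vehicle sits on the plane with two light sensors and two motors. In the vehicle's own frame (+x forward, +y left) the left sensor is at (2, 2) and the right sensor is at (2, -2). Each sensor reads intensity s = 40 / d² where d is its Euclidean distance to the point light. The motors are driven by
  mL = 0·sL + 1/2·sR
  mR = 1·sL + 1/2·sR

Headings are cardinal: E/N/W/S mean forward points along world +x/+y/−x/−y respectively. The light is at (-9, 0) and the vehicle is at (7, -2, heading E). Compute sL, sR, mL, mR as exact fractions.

10/81 2/17 1/17 251/1377

left sensor world pos  = (9, 0); dL² = 324
right sensor world pos = (9, -4); dR² = 340
sL = 40/324 = 10/81
sR = 40/340 = 2/17
mL = 0·sL + 1/2·sR = 1/17
mR = 1·sL + 1/2·sR = 251/1377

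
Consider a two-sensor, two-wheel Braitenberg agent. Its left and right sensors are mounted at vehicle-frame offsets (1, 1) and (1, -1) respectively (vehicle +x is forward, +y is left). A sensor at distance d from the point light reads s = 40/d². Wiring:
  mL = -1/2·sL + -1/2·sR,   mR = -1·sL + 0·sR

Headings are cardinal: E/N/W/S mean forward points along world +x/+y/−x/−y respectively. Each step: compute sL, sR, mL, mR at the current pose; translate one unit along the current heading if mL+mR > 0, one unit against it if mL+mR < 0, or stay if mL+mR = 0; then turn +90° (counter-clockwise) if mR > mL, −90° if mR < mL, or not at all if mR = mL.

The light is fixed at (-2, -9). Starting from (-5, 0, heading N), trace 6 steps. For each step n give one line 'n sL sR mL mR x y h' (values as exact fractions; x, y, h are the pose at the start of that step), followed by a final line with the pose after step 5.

n=0: pose=(-5,0,N); sL=10/29, sR=5/13; mL=-275/754, mR=-10/29; mL+mR=-535/754 → advance -1; mR−mL=15/754 → turn +1·90°
n=1: pose=(-5,-1,W); sL=8/13, sR=40/97; mL=-648/1261, mR=-8/13; mL+mR=-1424/1261 → advance -1; mR−mL=-128/1261 → turn -1·90°
n=2: pose=(-4,-1,N); sL=4/9, sR=20/41; mL=-172/369, mR=-4/9; mL+mR=-112/123 → advance -1; mR−mL=8/369 → turn +1·90°
n=3: pose=(-4,-2,W); sL=8/9, sR=40/73; mL=-472/657, mR=-8/9; mL+mR=-352/219 → advance -1; mR−mL=-112/657 → turn -1·90°
n=4: pose=(-3,-2,N); sL=10/17, sR=5/8; mL=-165/272, mR=-10/17; mL+mR=-325/272 → advance -1; mR−mL=5/272 → turn +1·90°
n=5: pose=(-3,-3,W); sL=40/29, sR=40/53; mL=-1640/1537, mR=-40/29; mL+mR=-3760/1537 → advance -1; mR−mL=-480/1537 → turn -1·90°

0 10/29 5/13 -275/754 -10/29 -5 0 N
1 8/13 40/97 -648/1261 -8/13 -5 -1 W
2 4/9 20/41 -172/369 -4/9 -4 -1 N
3 8/9 40/73 -472/657 -8/9 -4 -2 W
4 10/17 5/8 -165/272 -10/17 -3 -2 N
5 40/29 40/53 -1640/1537 -40/29 -3 -3 W
final -2 -3 N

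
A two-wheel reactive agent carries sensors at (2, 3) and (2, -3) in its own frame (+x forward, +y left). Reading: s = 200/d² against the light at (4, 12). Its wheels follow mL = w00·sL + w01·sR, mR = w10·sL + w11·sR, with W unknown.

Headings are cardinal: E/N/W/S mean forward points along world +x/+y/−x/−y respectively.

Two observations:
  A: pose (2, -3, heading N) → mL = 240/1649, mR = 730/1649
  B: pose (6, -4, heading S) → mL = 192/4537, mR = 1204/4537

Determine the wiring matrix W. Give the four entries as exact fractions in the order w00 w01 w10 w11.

-1 1 1 -1/2

obs A: pose=(2,-3,N) → sL=100/97, sR=20/17, mL=240/1649, mR=730/1649
obs B: pose=(6,-4,S) → sL=200/349, sR=8/13, mL=192/4537, mR=1204/4537
sensor matrix S = [[100/97, 20/17], [200/349, 8/13]]; det S = -297600/7481513
solve [mL_A; mL_B] = S·[w00; w01] and [mR_A; mR_B] = S·[w10; w11]:
  w00 = -1, w01 = 1, w10 = 1, w11 = -1/2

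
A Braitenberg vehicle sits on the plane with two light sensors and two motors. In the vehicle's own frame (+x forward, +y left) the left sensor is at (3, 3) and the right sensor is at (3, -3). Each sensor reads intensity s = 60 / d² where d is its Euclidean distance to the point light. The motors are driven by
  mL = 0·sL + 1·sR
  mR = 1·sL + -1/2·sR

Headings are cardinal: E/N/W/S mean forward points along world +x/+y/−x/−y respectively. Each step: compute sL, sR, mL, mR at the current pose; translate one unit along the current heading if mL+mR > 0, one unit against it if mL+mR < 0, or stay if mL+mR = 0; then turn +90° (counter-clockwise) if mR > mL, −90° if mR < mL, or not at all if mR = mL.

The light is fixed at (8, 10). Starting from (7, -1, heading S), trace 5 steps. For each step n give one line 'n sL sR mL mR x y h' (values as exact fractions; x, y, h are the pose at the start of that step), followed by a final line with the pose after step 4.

n=0: pose=(7,-1,S); sL=3/10, sR=15/53; mL=15/53, mR=42/265; mL+mR=117/265 → advance +1; mR−mL=-33/265 → turn -1·90°
n=1: pose=(7,-2,W); sL=60/241, sR=60/97; mL=60/97, mR=-1410/23377; mL+mR=13050/23377 → advance +1; mR−mL=-15870/23377 → turn -1·90°
n=2: pose=(6,-2,N); sL=30/53, sR=30/41; mL=30/41, mR=435/2173; mL+mR=2025/2173 → advance +1; mR−mL=-1155/2173 → turn -1·90°
n=3: pose=(6,-1,E); sL=12/13, sR=60/197; mL=60/197, mR=1974/2561; mL+mR=2754/2561 → advance +1; mR−mL=1194/2561 → turn +1·90°
n=4: pose=(7,-1,N); sL=3/4, sR=15/17; mL=15/17, mR=21/68; mL+mR=81/68 → advance +1; mR−mL=-39/68 → turn -1·90°

0 3/10 15/53 15/53 42/265 7 -1 S
1 60/241 60/97 60/97 -1410/23377 7 -2 W
2 30/53 30/41 30/41 435/2173 6 -2 N
3 12/13 60/197 60/197 1974/2561 6 -1 E
4 3/4 15/17 15/17 21/68 7 -1 N
final 7 0 E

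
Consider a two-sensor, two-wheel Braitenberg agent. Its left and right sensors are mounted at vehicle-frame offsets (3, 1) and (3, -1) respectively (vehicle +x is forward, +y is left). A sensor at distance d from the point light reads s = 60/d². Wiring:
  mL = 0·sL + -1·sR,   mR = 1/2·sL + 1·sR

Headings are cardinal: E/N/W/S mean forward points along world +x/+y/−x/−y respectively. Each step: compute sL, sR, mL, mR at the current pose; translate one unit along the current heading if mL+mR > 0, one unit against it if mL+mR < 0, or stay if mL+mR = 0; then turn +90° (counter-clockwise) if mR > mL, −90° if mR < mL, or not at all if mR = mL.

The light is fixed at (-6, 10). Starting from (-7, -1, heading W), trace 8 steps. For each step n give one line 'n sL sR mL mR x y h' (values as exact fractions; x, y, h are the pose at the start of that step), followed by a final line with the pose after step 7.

0 3/8 15/29 -15/29 327/464 -7 -1 W
1 60/197 12/41 -12/41 3594/8077 -8 -1 S
2 30/61 6/17 -6/17 621/1037 -8 -2 E
3 12/17 20/27 -20/27 502/459 -7 -2 N
4 3/8 15/29 -15/29 327/464 -7 -1 W
5 60/197 12/41 -12/41 3594/8077 -8 -1 S
6 30/61 6/17 -6/17 621/1037 -8 -2 E
7 12/17 20/27 -20/27 502/459 -7 -2 N
final -7 -1 W

n=0: pose=(-7,-1,W); sL=3/8, sR=15/29; mL=-15/29, mR=327/464; mL+mR=3/16 → advance +1; mR−mL=567/464 → turn +1·90°
n=1: pose=(-8,-1,S); sL=60/197, sR=12/41; mL=-12/41, mR=3594/8077; mL+mR=30/197 → advance +1; mR−mL=5958/8077 → turn +1·90°
n=2: pose=(-8,-2,E); sL=30/61, sR=6/17; mL=-6/17, mR=621/1037; mL+mR=15/61 → advance +1; mR−mL=987/1037 → turn +1·90°
n=3: pose=(-7,-2,N); sL=12/17, sR=20/27; mL=-20/27, mR=502/459; mL+mR=6/17 → advance +1; mR−mL=842/459 → turn +1·90°
n=4: pose=(-7,-1,W); sL=3/8, sR=15/29; mL=-15/29, mR=327/464; mL+mR=3/16 → advance +1; mR−mL=567/464 → turn +1·90°
n=5: pose=(-8,-1,S); sL=60/197, sR=12/41; mL=-12/41, mR=3594/8077; mL+mR=30/197 → advance +1; mR−mL=5958/8077 → turn +1·90°
n=6: pose=(-8,-2,E); sL=30/61, sR=6/17; mL=-6/17, mR=621/1037; mL+mR=15/61 → advance +1; mR−mL=987/1037 → turn +1·90°
n=7: pose=(-7,-2,N); sL=12/17, sR=20/27; mL=-20/27, mR=502/459; mL+mR=6/17 → advance +1; mR−mL=842/459 → turn +1·90°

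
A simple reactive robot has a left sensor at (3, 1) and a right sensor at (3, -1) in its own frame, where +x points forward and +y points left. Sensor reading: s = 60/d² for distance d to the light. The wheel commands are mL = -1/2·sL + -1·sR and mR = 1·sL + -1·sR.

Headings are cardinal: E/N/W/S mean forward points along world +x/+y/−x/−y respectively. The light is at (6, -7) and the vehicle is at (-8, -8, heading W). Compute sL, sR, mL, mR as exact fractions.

left sensor world pos  = (-11, -9); dL² = 293
right sensor world pos = (-11, -7); dR² = 289
sL = 60/293 = 60/293
sR = 60/289 = 60/289
mL = -1/2·sL + -1·sR = -26250/84677
mR = 1·sL + -1·sR = -240/84677

60/293 60/289 -26250/84677 -240/84677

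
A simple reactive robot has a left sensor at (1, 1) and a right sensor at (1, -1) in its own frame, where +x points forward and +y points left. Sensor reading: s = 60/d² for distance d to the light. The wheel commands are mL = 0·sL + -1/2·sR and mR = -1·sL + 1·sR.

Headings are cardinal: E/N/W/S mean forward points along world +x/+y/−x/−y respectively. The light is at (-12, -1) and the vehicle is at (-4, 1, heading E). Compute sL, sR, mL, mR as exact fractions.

left sensor world pos  = (-3, 2); dL² = 90
right sensor world pos = (-3, 0); dR² = 82
sL = 60/90 = 2/3
sR = 60/82 = 30/41
mL = 0·sL + -1/2·sR = -15/41
mR = -1·sL + 1·sR = 8/123

2/3 30/41 -15/41 8/123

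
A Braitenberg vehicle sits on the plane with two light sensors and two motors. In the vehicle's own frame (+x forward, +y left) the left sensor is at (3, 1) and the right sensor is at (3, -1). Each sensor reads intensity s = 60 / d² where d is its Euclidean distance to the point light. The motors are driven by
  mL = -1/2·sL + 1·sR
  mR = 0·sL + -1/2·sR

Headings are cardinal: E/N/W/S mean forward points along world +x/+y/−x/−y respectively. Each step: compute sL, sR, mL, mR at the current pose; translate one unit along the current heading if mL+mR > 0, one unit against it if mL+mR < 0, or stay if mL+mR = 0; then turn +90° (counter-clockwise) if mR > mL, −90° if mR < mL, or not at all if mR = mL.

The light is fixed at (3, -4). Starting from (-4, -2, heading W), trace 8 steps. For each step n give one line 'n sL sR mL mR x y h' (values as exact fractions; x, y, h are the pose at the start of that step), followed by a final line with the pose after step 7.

n=0: pose=(-4,-2,W); sL=60/101, sR=60/109; mL=2790/11009, mR=-30/109; mL+mR=-240/11009 → advance -1; mR−mL=-5820/11009 → turn -1·90°
n=1: pose=(-3,-2,N); sL=30/37, sR=6/5; mL=147/185, mR=-3/5; mL+mR=36/185 → advance +1; mR−mL=-258/185 → turn -1·90°
n=2: pose=(-3,-1,E); sL=12/5, sR=60/13; mL=222/65, mR=-30/13; mL+mR=72/65 → advance +1; mR−mL=-372/65 → turn -1·90°
n=3: pose=(-2,-1,S); sL=15/4, sR=5/3; mL=-5/24, mR=-5/6; mL+mR=-25/24 → advance -1; mR−mL=-5/8 → turn -1·90°
n=4: pose=(-2,0,W); sL=60/73, sR=60/89; mL=1710/6497, mR=-30/89; mL+mR=-480/6497 → advance -1; mR−mL=-3900/6497 → turn -1·90°
n=5: pose=(-1,0,N); sL=30/37, sR=30/29; mL=675/1073, mR=-15/29; mL+mR=120/1073 → advance +1; mR−mL=-1230/1073 → turn -1·90°
n=6: pose=(-1,1,E); sL=60/37, sR=60/17; mL=1710/629, mR=-30/17; mL+mR=600/629 → advance +1; mR−mL=-2820/629 → turn -1·90°
n=7: pose=(0,1,S); sL=15/2, sR=3; mL=-3/4, mR=-3/2; mL+mR=-9/4 → advance -1; mR−mL=-3/4 → turn -1·90°

0 60/101 60/109 2790/11009 -30/109 -4 -2 W
1 30/37 6/5 147/185 -3/5 -3 -2 N
2 12/5 60/13 222/65 -30/13 -3 -1 E
3 15/4 5/3 -5/24 -5/6 -2 -1 S
4 60/73 60/89 1710/6497 -30/89 -2 0 W
5 30/37 30/29 675/1073 -15/29 -1 0 N
6 60/37 60/17 1710/629 -30/17 -1 1 E
7 15/2 3 -3/4 -3/2 0 1 S
final 0 2 W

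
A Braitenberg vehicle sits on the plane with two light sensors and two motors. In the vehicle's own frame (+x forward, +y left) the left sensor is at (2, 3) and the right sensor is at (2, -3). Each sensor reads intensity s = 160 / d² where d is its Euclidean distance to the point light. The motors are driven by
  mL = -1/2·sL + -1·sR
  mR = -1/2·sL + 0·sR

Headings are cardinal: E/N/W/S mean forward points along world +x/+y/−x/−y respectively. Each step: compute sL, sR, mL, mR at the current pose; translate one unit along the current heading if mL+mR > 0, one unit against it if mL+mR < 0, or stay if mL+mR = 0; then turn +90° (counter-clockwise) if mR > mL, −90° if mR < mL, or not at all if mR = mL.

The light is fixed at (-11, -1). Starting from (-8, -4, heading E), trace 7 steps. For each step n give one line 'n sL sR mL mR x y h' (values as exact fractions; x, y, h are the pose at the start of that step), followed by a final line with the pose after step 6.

n=0: pose=(-8,-4,E); sL=32/5, sR=160/61; mL=-1776/305, mR=-16/5; mL+mR=-2752/305 → advance -1; mR−mL=160/61 → turn +1·90°
n=1: pose=(-9,-4,N); sL=80, sR=80/13; mL=-600/13, mR=-40; mL+mR=-1120/13 → advance -1; mR−mL=80/13 → turn +1·90°
n=2: pose=(-9,-5,W); sL=160/49, sR=160; mL=-7920/49, mR=-80/49; mL+mR=-8000/49 → advance -1; mR−mL=160 → turn +1·90°
n=3: pose=(-8,-5,S); sL=20/9, sR=40/9; mL=-50/9, mR=-10/9; mL+mR=-20/3 → advance -1; mR−mL=40/9 → turn +1·90°
n=4: pose=(-8,-4,E); sL=32/5, sR=160/61; mL=-1776/305, mR=-16/5; mL+mR=-2752/305 → advance -1; mR−mL=160/61 → turn +1·90°
n=5: pose=(-9,-4,N); sL=80, sR=80/13; mL=-600/13, mR=-40; mL+mR=-1120/13 → advance -1; mR−mL=80/13 → turn +1·90°
n=6: pose=(-9,-5,W); sL=160/49, sR=160; mL=-7920/49, mR=-80/49; mL+mR=-8000/49 → advance -1; mR−mL=160 → turn +1·90°

0 32/5 160/61 -1776/305 -16/5 -8 -4 E
1 80 80/13 -600/13 -40 -9 -4 N
2 160/49 160 -7920/49 -80/49 -9 -5 W
3 20/9 40/9 -50/9 -10/9 -8 -5 S
4 32/5 160/61 -1776/305 -16/5 -8 -4 E
5 80 80/13 -600/13 -40 -9 -4 N
6 160/49 160 -7920/49 -80/49 -9 -5 W
final -8 -5 S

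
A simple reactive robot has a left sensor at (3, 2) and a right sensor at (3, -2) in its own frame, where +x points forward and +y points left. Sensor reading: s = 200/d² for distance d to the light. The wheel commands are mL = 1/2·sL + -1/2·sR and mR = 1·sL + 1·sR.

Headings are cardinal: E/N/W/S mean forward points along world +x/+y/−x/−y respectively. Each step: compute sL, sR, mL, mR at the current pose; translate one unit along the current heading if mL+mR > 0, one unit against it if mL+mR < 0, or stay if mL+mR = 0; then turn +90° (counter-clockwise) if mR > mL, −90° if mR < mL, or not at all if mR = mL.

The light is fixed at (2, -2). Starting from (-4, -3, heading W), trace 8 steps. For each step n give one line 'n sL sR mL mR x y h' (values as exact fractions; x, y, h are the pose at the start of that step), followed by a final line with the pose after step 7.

n=0: pose=(-4,-3,W); sL=20/9, sR=100/41; mL=-40/369, mR=1720/369; mL+mR=560/123 → advance +1; mR−mL=1760/369 → turn +1·90°
n=1: pose=(-5,-3,S); sL=200/41, sR=200/97; mL=5600/3977, mR=27600/3977; mL+mR=33200/3977 → advance +1; mR−mL=22000/3977 → turn +1·90°
n=2: pose=(-5,-4,E); sL=25/2, sR=25/4; mL=25/8, mR=75/4; mL+mR=175/8 → advance +1; mR−mL=125/8 → turn +1·90°
n=3: pose=(-4,-4,N); sL=40/13, sR=200/17; mL=-960/221, mR=3280/221; mL+mR=2320/221 → advance +1; mR−mL=4240/221 → turn +1·90°
n=4: pose=(-4,-3,W); sL=20/9, sR=100/41; mL=-40/369, mR=1720/369; mL+mR=560/123 → advance +1; mR−mL=1760/369 → turn +1·90°
n=5: pose=(-5,-3,S); sL=200/41, sR=200/97; mL=5600/3977, mR=27600/3977; mL+mR=33200/3977 → advance +1; mR−mL=22000/3977 → turn +1·90°
n=6: pose=(-5,-4,E); sL=25/2, sR=25/4; mL=25/8, mR=75/4; mL+mR=175/8 → advance +1; mR−mL=125/8 → turn +1·90°
n=7: pose=(-4,-4,N); sL=40/13, sR=200/17; mL=-960/221, mR=3280/221; mL+mR=2320/221 → advance +1; mR−mL=4240/221 → turn +1·90°

0 20/9 100/41 -40/369 1720/369 -4 -3 W
1 200/41 200/97 5600/3977 27600/3977 -5 -3 S
2 25/2 25/4 25/8 75/4 -5 -4 E
3 40/13 200/17 -960/221 3280/221 -4 -4 N
4 20/9 100/41 -40/369 1720/369 -4 -3 W
5 200/41 200/97 5600/3977 27600/3977 -5 -3 S
6 25/2 25/4 25/8 75/4 -5 -4 E
7 40/13 200/17 -960/221 3280/221 -4 -4 N
final -4 -3 W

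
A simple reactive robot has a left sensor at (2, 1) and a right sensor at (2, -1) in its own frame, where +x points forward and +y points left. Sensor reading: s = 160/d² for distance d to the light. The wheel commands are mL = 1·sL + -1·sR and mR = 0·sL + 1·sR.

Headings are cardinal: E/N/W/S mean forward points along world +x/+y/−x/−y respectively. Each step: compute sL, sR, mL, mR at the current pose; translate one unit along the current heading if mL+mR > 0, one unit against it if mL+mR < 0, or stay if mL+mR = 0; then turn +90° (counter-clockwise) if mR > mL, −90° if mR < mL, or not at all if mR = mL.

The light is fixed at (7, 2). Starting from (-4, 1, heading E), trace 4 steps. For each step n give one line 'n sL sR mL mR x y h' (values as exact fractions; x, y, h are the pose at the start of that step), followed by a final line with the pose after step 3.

0 160/81 32/17 128/1377 32/17 -4 1 E
1 80/61 80/41 -1600/2501 80/41 -3 1 N
2 32/29 32/29 0 32/29 -3 2 W
3 20/13 40/37 220/481 40/37 -4 2 S
final -4 1 E

n=0: pose=(-4,1,E); sL=160/81, sR=32/17; mL=128/1377, mR=32/17; mL+mR=160/81 → advance +1; mR−mL=2464/1377 → turn +1·90°
n=1: pose=(-3,1,N); sL=80/61, sR=80/41; mL=-1600/2501, mR=80/41; mL+mR=80/61 → advance +1; mR−mL=6480/2501 → turn +1·90°
n=2: pose=(-3,2,W); sL=32/29, sR=32/29; mL=0, mR=32/29; mL+mR=32/29 → advance +1; mR−mL=32/29 → turn +1·90°
n=3: pose=(-4,2,S); sL=20/13, sR=40/37; mL=220/481, mR=40/37; mL+mR=20/13 → advance +1; mR−mL=300/481 → turn +1·90°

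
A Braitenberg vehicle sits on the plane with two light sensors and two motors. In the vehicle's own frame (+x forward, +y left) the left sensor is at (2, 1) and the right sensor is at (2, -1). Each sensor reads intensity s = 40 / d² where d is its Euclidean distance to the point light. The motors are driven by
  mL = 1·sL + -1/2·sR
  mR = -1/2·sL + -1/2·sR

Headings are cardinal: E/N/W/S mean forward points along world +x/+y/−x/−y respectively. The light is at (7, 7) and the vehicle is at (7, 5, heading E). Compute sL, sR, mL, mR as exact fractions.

8 40/13 84/13 -72/13

left sensor world pos  = (9, 6); dL² = 5
right sensor world pos = (9, 4); dR² = 13
sL = 40/5 = 8
sR = 40/13 = 40/13
mL = 1·sL + -1/2·sR = 84/13
mR = -1/2·sL + -1/2·sR = -72/13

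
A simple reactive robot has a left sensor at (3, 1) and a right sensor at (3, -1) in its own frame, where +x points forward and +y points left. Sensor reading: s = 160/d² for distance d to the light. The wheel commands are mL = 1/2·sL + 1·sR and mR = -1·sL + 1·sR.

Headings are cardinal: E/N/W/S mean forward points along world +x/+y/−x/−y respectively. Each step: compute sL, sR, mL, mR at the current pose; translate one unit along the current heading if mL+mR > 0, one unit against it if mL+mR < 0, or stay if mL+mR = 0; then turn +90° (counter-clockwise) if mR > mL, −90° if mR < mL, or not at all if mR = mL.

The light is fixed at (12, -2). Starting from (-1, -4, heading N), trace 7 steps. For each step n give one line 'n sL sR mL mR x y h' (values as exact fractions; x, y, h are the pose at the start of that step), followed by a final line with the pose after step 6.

0 160/197 32/29 8624/5713 1664/5713 -1 -4 N
1 8/5 20/13 152/65 -4/65 -1 -3 E
2 160/137 32/37 7344/5069 -1536/5069 0 -3 S
3 80/117 80/113 13880/13221 320/13221 0 -4 W
4 160/197 32/29 8624/5713 1664/5713 -1 -4 N
5 8/5 20/13 152/65 -4/65 -1 -3 E
6 160/137 32/37 7344/5069 -1536/5069 0 -3 S
final 0 -4 W

n=0: pose=(-1,-4,N); sL=160/197, sR=32/29; mL=8624/5713, mR=1664/5713; mL+mR=10288/5713 → advance +1; mR−mL=-240/197 → turn -1·90°
n=1: pose=(-1,-3,E); sL=8/5, sR=20/13; mL=152/65, mR=-4/65; mL+mR=148/65 → advance +1; mR−mL=-12/5 → turn -1·90°
n=2: pose=(0,-3,S); sL=160/137, sR=32/37; mL=7344/5069, mR=-1536/5069; mL+mR=5808/5069 → advance +1; mR−mL=-240/137 → turn -1·90°
n=3: pose=(0,-4,W); sL=80/117, sR=80/113; mL=13880/13221, mR=320/13221; mL+mR=14200/13221 → advance +1; mR−mL=-40/39 → turn -1·90°
n=4: pose=(-1,-4,N); sL=160/197, sR=32/29; mL=8624/5713, mR=1664/5713; mL+mR=10288/5713 → advance +1; mR−mL=-240/197 → turn -1·90°
n=5: pose=(-1,-3,E); sL=8/5, sR=20/13; mL=152/65, mR=-4/65; mL+mR=148/65 → advance +1; mR−mL=-12/5 → turn -1·90°
n=6: pose=(0,-3,S); sL=160/137, sR=32/37; mL=7344/5069, mR=-1536/5069; mL+mR=5808/5069 → advance +1; mR−mL=-240/137 → turn -1·90°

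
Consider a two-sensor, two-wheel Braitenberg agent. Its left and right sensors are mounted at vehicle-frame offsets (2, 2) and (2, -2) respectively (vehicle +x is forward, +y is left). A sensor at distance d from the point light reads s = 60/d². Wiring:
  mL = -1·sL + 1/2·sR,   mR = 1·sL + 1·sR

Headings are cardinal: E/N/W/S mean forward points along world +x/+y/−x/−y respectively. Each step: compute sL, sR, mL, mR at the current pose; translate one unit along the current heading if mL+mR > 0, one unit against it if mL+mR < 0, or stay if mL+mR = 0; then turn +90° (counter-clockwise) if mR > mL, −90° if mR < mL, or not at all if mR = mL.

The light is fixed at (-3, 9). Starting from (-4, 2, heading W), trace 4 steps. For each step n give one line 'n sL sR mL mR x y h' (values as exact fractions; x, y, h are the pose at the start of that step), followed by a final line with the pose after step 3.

0 2/3 30/17 11/51 124/51 -4 2 W
1 20/27 60/97 -1130/2619 3560/2619 -5 2 S
2 5/3 3/5 -41/30 34/15 -5 1 E
3 4/3 60/37 -58/111 328/111 -4 1 N
final -4 2 W

n=0: pose=(-4,2,W); sL=2/3, sR=30/17; mL=11/51, mR=124/51; mL+mR=45/17 → advance +1; mR−mL=113/51 → turn +1·90°
n=1: pose=(-5,2,S); sL=20/27, sR=60/97; mL=-1130/2619, mR=3560/2619; mL+mR=90/97 → advance +1; mR−mL=4690/2619 → turn +1·90°
n=2: pose=(-5,1,E); sL=5/3, sR=3/5; mL=-41/30, mR=34/15; mL+mR=9/10 → advance +1; mR−mL=109/30 → turn +1·90°
n=3: pose=(-4,1,N); sL=4/3, sR=60/37; mL=-58/111, mR=328/111; mL+mR=90/37 → advance +1; mR−mL=386/111 → turn +1·90°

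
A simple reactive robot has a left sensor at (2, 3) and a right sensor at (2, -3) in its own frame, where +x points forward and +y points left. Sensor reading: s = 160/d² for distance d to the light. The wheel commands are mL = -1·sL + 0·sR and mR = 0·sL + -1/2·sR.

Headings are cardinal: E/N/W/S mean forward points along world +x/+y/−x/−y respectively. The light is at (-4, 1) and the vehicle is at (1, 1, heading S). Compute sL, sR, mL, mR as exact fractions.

left sensor world pos  = (4, -1); dL² = 68
right sensor world pos = (-2, -1); dR² = 8
sL = 160/68 = 40/17
sR = 160/8 = 20
mL = -1·sL + 0·sR = -40/17
mR = 0·sL + -1/2·sR = -10

40/17 20 -40/17 -10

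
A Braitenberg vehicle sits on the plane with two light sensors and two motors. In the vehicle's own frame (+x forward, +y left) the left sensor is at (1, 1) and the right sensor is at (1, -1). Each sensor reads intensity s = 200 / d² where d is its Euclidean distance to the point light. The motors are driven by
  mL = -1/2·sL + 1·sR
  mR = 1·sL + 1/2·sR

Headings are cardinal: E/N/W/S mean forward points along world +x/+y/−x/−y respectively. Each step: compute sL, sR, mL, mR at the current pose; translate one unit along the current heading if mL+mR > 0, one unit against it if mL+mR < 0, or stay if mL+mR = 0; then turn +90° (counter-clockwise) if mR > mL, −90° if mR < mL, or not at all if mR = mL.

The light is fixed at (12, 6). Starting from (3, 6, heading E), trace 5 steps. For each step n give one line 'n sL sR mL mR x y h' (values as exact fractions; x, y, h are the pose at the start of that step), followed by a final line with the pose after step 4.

0 40/13 40/13 20/13 60/13 3 6 E
1 100/41 4 114/41 182/41 4 6 N
2 200/81 40/17 1540/1377 5020/1377 4 7 W
3 25/8 2 7/16 33/8 3 7 S
4 40/13 40/13 20/13 60/13 3 6 E
final 4 6 N

n=0: pose=(3,6,E); sL=40/13, sR=40/13; mL=20/13, mR=60/13; mL+mR=80/13 → advance +1; mR−mL=40/13 → turn +1·90°
n=1: pose=(4,6,N); sL=100/41, sR=4; mL=114/41, mR=182/41; mL+mR=296/41 → advance +1; mR−mL=68/41 → turn +1·90°
n=2: pose=(4,7,W); sL=200/81, sR=40/17; mL=1540/1377, mR=5020/1377; mL+mR=6560/1377 → advance +1; mR−mL=1160/459 → turn +1·90°
n=3: pose=(3,7,S); sL=25/8, sR=2; mL=7/16, mR=33/8; mL+mR=73/16 → advance +1; mR−mL=59/16 → turn +1·90°
n=4: pose=(3,6,E); sL=40/13, sR=40/13; mL=20/13, mR=60/13; mL+mR=80/13 → advance +1; mR−mL=40/13 → turn +1·90°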